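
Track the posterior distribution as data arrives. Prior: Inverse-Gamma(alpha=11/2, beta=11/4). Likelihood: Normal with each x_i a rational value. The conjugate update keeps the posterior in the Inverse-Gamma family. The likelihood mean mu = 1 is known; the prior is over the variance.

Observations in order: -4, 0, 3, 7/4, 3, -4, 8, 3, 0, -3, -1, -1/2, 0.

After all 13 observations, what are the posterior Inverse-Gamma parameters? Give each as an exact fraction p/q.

obs 1: x=-4 → posterior Inverse-Gamma(6, 61/4)
obs 2: x=0 → posterior Inverse-Gamma(13/2, 63/4)
obs 3: x=3 → posterior Inverse-Gamma(7, 71/4)
obs 4: x=7/4 → posterior Inverse-Gamma(15/2, 577/32)
obs 5: x=3 → posterior Inverse-Gamma(8, 641/32)
obs 6: x=-4 → posterior Inverse-Gamma(17/2, 1041/32)
obs 7: x=8 → posterior Inverse-Gamma(9, 1825/32)
obs 8: x=3 → posterior Inverse-Gamma(19/2, 1889/32)
obs 9: x=0 → posterior Inverse-Gamma(10, 1905/32)
obs 10: x=-3 → posterior Inverse-Gamma(21/2, 2161/32)
obs 11: x=-1 → posterior Inverse-Gamma(11, 2225/32)
obs 12: x=-1/2 → posterior Inverse-Gamma(23/2, 2261/32)
obs 13: x=0 → posterior Inverse-Gamma(12, 2277/32)

alpha=12, beta=2277/32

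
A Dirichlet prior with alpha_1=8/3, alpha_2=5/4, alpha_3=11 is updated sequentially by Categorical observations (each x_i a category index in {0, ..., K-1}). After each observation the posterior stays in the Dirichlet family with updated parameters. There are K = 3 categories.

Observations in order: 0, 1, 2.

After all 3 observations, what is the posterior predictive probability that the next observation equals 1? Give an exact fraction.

27/215

obs 1: x=0 → posterior Dirichlet(11/3, 5/4, 11)
obs 2: x=1 → posterior Dirichlet(11/3, 9/4, 11)
obs 3: x=2 → posterior Dirichlet(11/3, 9/4, 12)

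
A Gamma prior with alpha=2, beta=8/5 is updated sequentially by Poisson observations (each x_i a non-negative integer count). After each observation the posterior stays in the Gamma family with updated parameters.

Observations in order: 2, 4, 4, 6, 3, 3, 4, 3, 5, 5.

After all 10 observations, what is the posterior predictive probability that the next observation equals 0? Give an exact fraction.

1997780345172892375330725783093369924213244995756536599688778102926737408/59287416717594077061756786334183180798077047584711923300206499594850060863

obs 1: x=2 → posterior Gamma(4, 13/5)
obs 2: x=4 → posterior Gamma(8, 18/5)
obs 3: x=4 → posterior Gamma(12, 23/5)
obs 4: x=6 → posterior Gamma(18, 28/5)
obs 5: x=3 → posterior Gamma(21, 33/5)
obs 6: x=3 → posterior Gamma(24, 38/5)
obs 7: x=4 → posterior Gamma(28, 43/5)
obs 8: x=3 → posterior Gamma(31, 48/5)
obs 9: x=5 → posterior Gamma(36, 53/5)
obs 10: x=5 → posterior Gamma(41, 58/5)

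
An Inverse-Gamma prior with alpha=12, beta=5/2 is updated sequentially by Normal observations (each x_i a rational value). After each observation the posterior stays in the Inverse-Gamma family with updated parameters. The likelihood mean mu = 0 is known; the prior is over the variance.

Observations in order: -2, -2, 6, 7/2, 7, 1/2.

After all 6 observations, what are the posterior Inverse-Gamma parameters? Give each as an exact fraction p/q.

alpha=15, beta=221/4

obs 1: x=-2 → posterior Inverse-Gamma(25/2, 9/2)
obs 2: x=-2 → posterior Inverse-Gamma(13, 13/2)
obs 3: x=6 → posterior Inverse-Gamma(27/2, 49/2)
obs 4: x=7/2 → posterior Inverse-Gamma(14, 245/8)
obs 5: x=7 → posterior Inverse-Gamma(29/2, 441/8)
obs 6: x=1/2 → posterior Inverse-Gamma(15, 221/4)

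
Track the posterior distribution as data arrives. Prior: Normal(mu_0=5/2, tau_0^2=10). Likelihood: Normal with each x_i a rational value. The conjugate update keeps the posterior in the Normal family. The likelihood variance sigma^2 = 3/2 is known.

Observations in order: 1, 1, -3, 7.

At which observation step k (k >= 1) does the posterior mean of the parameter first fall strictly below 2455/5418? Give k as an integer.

obs 1: x=1 → posterior Normal(55/46, 30/23)
obs 2: x=1 → posterior Normal(95/86, 30/43)
obs 3: x=-3 → posterior Normal(-25/126, 10/21)
obs 4: x=7 → posterior Normal(255/166, 30/83)

k = 3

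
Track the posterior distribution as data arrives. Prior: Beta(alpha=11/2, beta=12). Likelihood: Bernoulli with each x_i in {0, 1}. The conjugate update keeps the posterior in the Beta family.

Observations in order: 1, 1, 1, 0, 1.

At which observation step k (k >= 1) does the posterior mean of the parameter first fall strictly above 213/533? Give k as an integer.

k = 3

obs 1: x=1 → posterior Beta(13/2, 12)
obs 2: x=1 → posterior Beta(15/2, 12)
obs 3: x=1 → posterior Beta(17/2, 12)
obs 4: x=0 → posterior Beta(17/2, 13)
obs 5: x=1 → posterior Beta(19/2, 13)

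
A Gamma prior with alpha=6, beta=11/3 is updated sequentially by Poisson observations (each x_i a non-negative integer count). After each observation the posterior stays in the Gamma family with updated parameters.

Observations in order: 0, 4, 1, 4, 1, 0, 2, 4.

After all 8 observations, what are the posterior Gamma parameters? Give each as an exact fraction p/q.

alpha=22, beta=35/3

obs 1: x=0 → posterior Gamma(6, 14/3)
obs 2: x=4 → posterior Gamma(10, 17/3)
obs 3: x=1 → posterior Gamma(11, 20/3)
obs 4: x=4 → posterior Gamma(15, 23/3)
obs 5: x=1 → posterior Gamma(16, 26/3)
obs 6: x=0 → posterior Gamma(16, 29/3)
obs 7: x=2 → posterior Gamma(18, 32/3)
obs 8: x=4 → posterior Gamma(22, 35/3)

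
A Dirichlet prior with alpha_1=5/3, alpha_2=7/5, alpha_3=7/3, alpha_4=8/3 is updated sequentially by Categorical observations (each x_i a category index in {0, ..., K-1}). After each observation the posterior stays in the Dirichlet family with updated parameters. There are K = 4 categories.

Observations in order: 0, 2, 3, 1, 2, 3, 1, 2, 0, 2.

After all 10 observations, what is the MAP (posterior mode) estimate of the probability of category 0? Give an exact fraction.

40/211

obs 1: x=0 → posterior Dirichlet(8/3, 7/5, 7/3, 8/3)
obs 2: x=2 → posterior Dirichlet(8/3, 7/5, 10/3, 8/3)
obs 3: x=3 → posterior Dirichlet(8/3, 7/5, 10/3, 11/3)
obs 4: x=1 → posterior Dirichlet(8/3, 12/5, 10/3, 11/3)
obs 5: x=2 → posterior Dirichlet(8/3, 12/5, 13/3, 11/3)
obs 6: x=3 → posterior Dirichlet(8/3, 12/5, 13/3, 14/3)
obs 7: x=1 → posterior Dirichlet(8/3, 17/5, 13/3, 14/3)
obs 8: x=2 → posterior Dirichlet(8/3, 17/5, 16/3, 14/3)
obs 9: x=0 → posterior Dirichlet(11/3, 17/5, 16/3, 14/3)
obs 10: x=2 → posterior Dirichlet(11/3, 17/5, 19/3, 14/3)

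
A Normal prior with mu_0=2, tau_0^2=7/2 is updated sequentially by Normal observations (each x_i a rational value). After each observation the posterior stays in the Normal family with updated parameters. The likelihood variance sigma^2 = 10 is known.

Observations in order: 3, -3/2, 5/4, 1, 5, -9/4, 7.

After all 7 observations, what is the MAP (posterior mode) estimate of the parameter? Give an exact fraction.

obs 1: x=3 → posterior Normal(61/27, 70/27)
obs 2: x=-3/2 → posterior Normal(101/68, 35/17)
obs 3: x=5/4 → posterior Normal(237/164, 70/41)
obs 4: x=1 → posterior Normal(265/192, 35/24)
obs 5: x=5 → posterior Normal(81/44, 14/11)
obs 6: x=-9/4 → posterior Normal(171/124, 35/31)
obs 7: x=7 → posterior Normal(269/138, 70/69)

269/138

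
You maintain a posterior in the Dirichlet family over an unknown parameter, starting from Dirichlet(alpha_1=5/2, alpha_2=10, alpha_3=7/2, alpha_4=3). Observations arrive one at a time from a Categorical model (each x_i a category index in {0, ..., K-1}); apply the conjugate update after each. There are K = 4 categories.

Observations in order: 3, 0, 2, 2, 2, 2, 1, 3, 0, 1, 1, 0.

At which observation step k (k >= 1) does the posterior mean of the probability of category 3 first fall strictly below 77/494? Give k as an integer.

obs 1: x=3 → posterior Dirichlet(5/2, 10, 7/2, 4)
obs 2: x=0 → posterior Dirichlet(7/2, 10, 7/2, 4)
obs 3: x=2 → posterior Dirichlet(7/2, 10, 9/2, 4)
obs 4: x=2 → posterior Dirichlet(7/2, 10, 11/2, 4)
obs 5: x=2 → posterior Dirichlet(7/2, 10, 13/2, 4)
obs 6: x=2 → posterior Dirichlet(7/2, 10, 15/2, 4)
obs 7: x=1 → posterior Dirichlet(7/2, 11, 15/2, 4)
obs 8: x=3 → posterior Dirichlet(7/2, 11, 15/2, 5)
obs 9: x=0 → posterior Dirichlet(9/2, 11, 15/2, 5)
obs 10: x=1 → posterior Dirichlet(9/2, 12, 15/2, 5)
obs 11: x=1 → posterior Dirichlet(9/2, 13, 15/2, 5)
obs 12: x=0 → posterior Dirichlet(11/2, 13, 15/2, 5)

k = 7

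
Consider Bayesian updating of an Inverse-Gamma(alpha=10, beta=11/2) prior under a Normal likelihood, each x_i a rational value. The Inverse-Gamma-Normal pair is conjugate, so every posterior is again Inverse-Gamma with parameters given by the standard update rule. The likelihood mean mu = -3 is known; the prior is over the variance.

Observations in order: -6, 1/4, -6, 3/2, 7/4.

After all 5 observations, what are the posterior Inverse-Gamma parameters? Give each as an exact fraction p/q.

obs 1: x=-6 → posterior Inverse-Gamma(21/2, 10)
obs 2: x=1/4 → posterior Inverse-Gamma(11, 489/32)
obs 3: x=-6 → posterior Inverse-Gamma(23/2, 633/32)
obs 4: x=3/2 → posterior Inverse-Gamma(12, 957/32)
obs 5: x=7/4 → posterior Inverse-Gamma(25/2, 659/16)

alpha=25/2, beta=659/16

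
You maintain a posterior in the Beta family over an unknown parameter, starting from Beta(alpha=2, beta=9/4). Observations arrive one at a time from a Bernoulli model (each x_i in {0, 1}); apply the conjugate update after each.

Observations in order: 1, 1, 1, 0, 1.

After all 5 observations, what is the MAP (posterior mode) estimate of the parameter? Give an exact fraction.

obs 1: x=1 → posterior Beta(3, 9/4)
obs 2: x=1 → posterior Beta(4, 9/4)
obs 3: x=1 → posterior Beta(5, 9/4)
obs 4: x=0 → posterior Beta(5, 13/4)
obs 5: x=1 → posterior Beta(6, 13/4)

20/29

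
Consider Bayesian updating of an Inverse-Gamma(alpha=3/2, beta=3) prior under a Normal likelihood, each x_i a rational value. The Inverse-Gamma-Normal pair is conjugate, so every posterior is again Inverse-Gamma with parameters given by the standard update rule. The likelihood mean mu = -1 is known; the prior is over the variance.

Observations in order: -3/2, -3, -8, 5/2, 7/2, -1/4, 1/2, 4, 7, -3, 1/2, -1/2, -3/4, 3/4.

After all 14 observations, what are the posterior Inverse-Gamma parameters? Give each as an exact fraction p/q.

obs 1: x=-3/2 → posterior Inverse-Gamma(2, 25/8)
obs 2: x=-3 → posterior Inverse-Gamma(5/2, 41/8)
obs 3: x=-8 → posterior Inverse-Gamma(3, 237/8)
obs 4: x=5/2 → posterior Inverse-Gamma(7/2, 143/4)
obs 5: x=7/2 → posterior Inverse-Gamma(4, 367/8)
obs 6: x=-1/4 → posterior Inverse-Gamma(9/2, 1477/32)
obs 7: x=1/2 → posterior Inverse-Gamma(5, 1513/32)
obs 8: x=4 → posterior Inverse-Gamma(11/2, 1913/32)
obs 9: x=7 → posterior Inverse-Gamma(6, 2937/32)
obs 10: x=-3 → posterior Inverse-Gamma(13/2, 3001/32)
obs 11: x=1/2 → posterior Inverse-Gamma(7, 3037/32)
obs 12: x=-1/2 → posterior Inverse-Gamma(15/2, 3041/32)
obs 13: x=-3/4 → posterior Inverse-Gamma(8, 1521/16)
obs 14: x=3/4 → posterior Inverse-Gamma(17/2, 3091/32)

alpha=17/2, beta=3091/32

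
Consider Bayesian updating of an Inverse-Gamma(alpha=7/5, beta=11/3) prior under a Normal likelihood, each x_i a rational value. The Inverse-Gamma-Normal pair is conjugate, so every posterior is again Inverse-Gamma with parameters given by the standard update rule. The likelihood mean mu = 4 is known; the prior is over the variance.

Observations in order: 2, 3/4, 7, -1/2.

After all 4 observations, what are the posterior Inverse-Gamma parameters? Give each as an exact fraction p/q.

obs 1: x=2 → posterior Inverse-Gamma(19/10, 17/3)
obs 2: x=3/4 → posterior Inverse-Gamma(12/5, 1051/96)
obs 3: x=7 → posterior Inverse-Gamma(29/10, 1483/96)
obs 4: x=-1/2 → posterior Inverse-Gamma(17/5, 2455/96)

alpha=17/5, beta=2455/96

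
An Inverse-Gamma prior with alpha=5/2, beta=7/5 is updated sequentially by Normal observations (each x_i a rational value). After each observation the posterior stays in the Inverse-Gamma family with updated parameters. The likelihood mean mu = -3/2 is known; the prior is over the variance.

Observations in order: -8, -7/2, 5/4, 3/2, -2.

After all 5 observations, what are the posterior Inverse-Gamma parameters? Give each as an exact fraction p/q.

alpha=5, beta=5269/160

obs 1: x=-8 → posterior Inverse-Gamma(3, 901/40)
obs 2: x=-7/2 → posterior Inverse-Gamma(7/2, 981/40)
obs 3: x=5/4 → posterior Inverse-Gamma(4, 4529/160)
obs 4: x=3/2 → posterior Inverse-Gamma(9/2, 5249/160)
obs 5: x=-2 → posterior Inverse-Gamma(5, 5269/160)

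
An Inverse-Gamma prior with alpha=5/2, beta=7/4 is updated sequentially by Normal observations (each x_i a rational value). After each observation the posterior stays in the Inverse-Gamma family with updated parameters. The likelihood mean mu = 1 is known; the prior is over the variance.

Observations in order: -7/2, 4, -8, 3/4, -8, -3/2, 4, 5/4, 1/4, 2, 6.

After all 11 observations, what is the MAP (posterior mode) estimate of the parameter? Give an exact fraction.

obs 1: x=-7/2 → posterior Inverse-Gamma(3, 95/8)
obs 2: x=4 → posterior Inverse-Gamma(7/2, 131/8)
obs 3: x=-8 → posterior Inverse-Gamma(4, 455/8)
obs 4: x=3/4 → posterior Inverse-Gamma(9/2, 1821/32)
obs 5: x=-8 → posterior Inverse-Gamma(5, 3117/32)
obs 6: x=-3/2 → posterior Inverse-Gamma(11/2, 3217/32)
obs 7: x=4 → posterior Inverse-Gamma(6, 3361/32)
obs 8: x=5/4 → posterior Inverse-Gamma(13/2, 1681/16)
obs 9: x=1/4 → posterior Inverse-Gamma(7, 3371/32)
obs 10: x=2 → posterior Inverse-Gamma(15/2, 3387/32)
obs 11: x=6 → posterior Inverse-Gamma(8, 3787/32)

3787/288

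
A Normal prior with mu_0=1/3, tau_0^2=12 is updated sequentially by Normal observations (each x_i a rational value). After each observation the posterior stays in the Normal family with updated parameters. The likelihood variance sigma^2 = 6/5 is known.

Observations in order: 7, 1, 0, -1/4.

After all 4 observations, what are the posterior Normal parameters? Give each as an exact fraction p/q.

obs 1: x=7 → posterior Normal(211/33, 12/11)
obs 2: x=1 → posterior Normal(241/63, 4/7)
obs 3: x=0 → posterior Normal(241/93, 12/31)
obs 4: x=-1/4 → posterior Normal(467/246, 12/41)

mu_0=467/246, tau_0^2=12/41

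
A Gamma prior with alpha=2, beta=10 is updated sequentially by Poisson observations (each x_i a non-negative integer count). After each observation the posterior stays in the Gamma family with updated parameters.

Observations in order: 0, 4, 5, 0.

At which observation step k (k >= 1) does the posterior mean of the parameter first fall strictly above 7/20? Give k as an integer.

k = 2

obs 1: x=0 → posterior Gamma(2, 11)
obs 2: x=4 → posterior Gamma(6, 12)
obs 3: x=5 → posterior Gamma(11, 13)
obs 4: x=0 → posterior Gamma(11, 14)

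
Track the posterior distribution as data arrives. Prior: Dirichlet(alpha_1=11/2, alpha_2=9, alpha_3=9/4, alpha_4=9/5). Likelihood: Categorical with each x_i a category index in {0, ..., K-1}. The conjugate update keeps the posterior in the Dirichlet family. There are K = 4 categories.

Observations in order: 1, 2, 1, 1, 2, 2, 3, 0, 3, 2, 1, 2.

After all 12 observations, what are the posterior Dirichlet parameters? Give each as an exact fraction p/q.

obs 1: x=1 → posterior Dirichlet(11/2, 10, 9/4, 9/5)
obs 2: x=2 → posterior Dirichlet(11/2, 10, 13/4, 9/5)
obs 3: x=1 → posterior Dirichlet(11/2, 11, 13/4, 9/5)
obs 4: x=1 → posterior Dirichlet(11/2, 12, 13/4, 9/5)
obs 5: x=2 → posterior Dirichlet(11/2, 12, 17/4, 9/5)
obs 6: x=2 → posterior Dirichlet(11/2, 12, 21/4, 9/5)
obs 7: x=3 → posterior Dirichlet(11/2, 12, 21/4, 14/5)
obs 8: x=0 → posterior Dirichlet(13/2, 12, 21/4, 14/5)
obs 9: x=3 → posterior Dirichlet(13/2, 12, 21/4, 19/5)
obs 10: x=2 → posterior Dirichlet(13/2, 12, 25/4, 19/5)
obs 11: x=1 → posterior Dirichlet(13/2, 13, 25/4, 19/5)
obs 12: x=2 → posterior Dirichlet(13/2, 13, 29/4, 19/5)

alpha_1=13/2, alpha_2=13, alpha_3=29/4, alpha_4=19/5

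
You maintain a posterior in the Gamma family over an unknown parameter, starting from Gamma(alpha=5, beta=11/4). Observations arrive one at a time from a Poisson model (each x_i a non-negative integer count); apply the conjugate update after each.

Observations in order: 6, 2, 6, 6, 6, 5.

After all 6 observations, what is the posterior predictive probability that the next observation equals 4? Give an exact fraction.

obs 1: x=6 → posterior Gamma(11, 15/4)
obs 2: x=2 → posterior Gamma(13, 19/4)
obs 3: x=6 → posterior Gamma(19, 23/4)
obs 4: x=6 → posterior Gamma(25, 27/4)
obs 5: x=6 → posterior Gamma(31, 31/4)
obs 6: x=5 → posterior Gamma(36, 35/4)

6944562437531860137956788529699679464101791381835937500000000/37531715820690397513263149662963019976730701739732172336650653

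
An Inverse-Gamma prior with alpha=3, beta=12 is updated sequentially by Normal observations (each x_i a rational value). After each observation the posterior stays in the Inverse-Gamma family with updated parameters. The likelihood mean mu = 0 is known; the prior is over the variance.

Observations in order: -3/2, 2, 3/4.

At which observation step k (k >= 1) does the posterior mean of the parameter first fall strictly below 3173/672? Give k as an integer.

k = 3

obs 1: x=-3/2 → posterior Inverse-Gamma(7/2, 105/8)
obs 2: x=2 → posterior Inverse-Gamma(4, 121/8)
obs 3: x=3/4 → posterior Inverse-Gamma(9/2, 493/32)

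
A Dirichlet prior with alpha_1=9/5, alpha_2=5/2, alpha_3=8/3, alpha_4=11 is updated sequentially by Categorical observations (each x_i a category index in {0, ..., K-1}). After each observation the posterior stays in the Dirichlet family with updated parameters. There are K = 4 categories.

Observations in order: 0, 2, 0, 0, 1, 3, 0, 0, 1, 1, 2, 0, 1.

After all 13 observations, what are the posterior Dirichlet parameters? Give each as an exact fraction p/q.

obs 1: x=0 → posterior Dirichlet(14/5, 5/2, 8/3, 11)
obs 2: x=2 → posterior Dirichlet(14/5, 5/2, 11/3, 11)
obs 3: x=0 → posterior Dirichlet(19/5, 5/2, 11/3, 11)
obs 4: x=0 → posterior Dirichlet(24/5, 5/2, 11/3, 11)
obs 5: x=1 → posterior Dirichlet(24/5, 7/2, 11/3, 11)
obs 6: x=3 → posterior Dirichlet(24/5, 7/2, 11/3, 12)
obs 7: x=0 → posterior Dirichlet(29/5, 7/2, 11/3, 12)
obs 8: x=0 → posterior Dirichlet(34/5, 7/2, 11/3, 12)
obs 9: x=1 → posterior Dirichlet(34/5, 9/2, 11/3, 12)
obs 10: x=1 → posterior Dirichlet(34/5, 11/2, 11/3, 12)
obs 11: x=2 → posterior Dirichlet(34/5, 11/2, 14/3, 12)
obs 12: x=0 → posterior Dirichlet(39/5, 11/2, 14/3, 12)
obs 13: x=1 → posterior Dirichlet(39/5, 13/2, 14/3, 12)

alpha_1=39/5, alpha_2=13/2, alpha_3=14/3, alpha_4=12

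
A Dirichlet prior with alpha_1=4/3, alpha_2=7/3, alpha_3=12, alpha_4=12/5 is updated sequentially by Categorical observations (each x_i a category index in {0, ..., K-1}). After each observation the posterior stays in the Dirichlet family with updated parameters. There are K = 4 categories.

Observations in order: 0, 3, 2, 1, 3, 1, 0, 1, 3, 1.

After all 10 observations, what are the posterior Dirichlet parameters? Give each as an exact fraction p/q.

alpha_1=10/3, alpha_2=19/3, alpha_3=13, alpha_4=27/5

obs 1: x=0 → posterior Dirichlet(7/3, 7/3, 12, 12/5)
obs 2: x=3 → posterior Dirichlet(7/3, 7/3, 12, 17/5)
obs 3: x=2 → posterior Dirichlet(7/3, 7/3, 13, 17/5)
obs 4: x=1 → posterior Dirichlet(7/3, 10/3, 13, 17/5)
obs 5: x=3 → posterior Dirichlet(7/3, 10/3, 13, 22/5)
obs 6: x=1 → posterior Dirichlet(7/3, 13/3, 13, 22/5)
obs 7: x=0 → posterior Dirichlet(10/3, 13/3, 13, 22/5)
obs 8: x=1 → posterior Dirichlet(10/3, 16/3, 13, 22/5)
obs 9: x=3 → posterior Dirichlet(10/3, 16/3, 13, 27/5)
obs 10: x=1 → posterior Dirichlet(10/3, 19/3, 13, 27/5)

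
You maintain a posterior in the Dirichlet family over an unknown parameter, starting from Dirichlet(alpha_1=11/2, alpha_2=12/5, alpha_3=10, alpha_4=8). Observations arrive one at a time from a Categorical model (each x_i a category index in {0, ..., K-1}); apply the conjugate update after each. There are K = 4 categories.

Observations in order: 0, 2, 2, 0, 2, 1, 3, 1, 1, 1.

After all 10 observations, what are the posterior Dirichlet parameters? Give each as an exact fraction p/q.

alpha_1=15/2, alpha_2=32/5, alpha_3=13, alpha_4=9

obs 1: x=0 → posterior Dirichlet(13/2, 12/5, 10, 8)
obs 2: x=2 → posterior Dirichlet(13/2, 12/5, 11, 8)
obs 3: x=2 → posterior Dirichlet(13/2, 12/5, 12, 8)
obs 4: x=0 → posterior Dirichlet(15/2, 12/5, 12, 8)
obs 5: x=2 → posterior Dirichlet(15/2, 12/5, 13, 8)
obs 6: x=1 → posterior Dirichlet(15/2, 17/5, 13, 8)
obs 7: x=3 → posterior Dirichlet(15/2, 17/5, 13, 9)
obs 8: x=1 → posterior Dirichlet(15/2, 22/5, 13, 9)
obs 9: x=1 → posterior Dirichlet(15/2, 27/5, 13, 9)
obs 10: x=1 → posterior Dirichlet(15/2, 32/5, 13, 9)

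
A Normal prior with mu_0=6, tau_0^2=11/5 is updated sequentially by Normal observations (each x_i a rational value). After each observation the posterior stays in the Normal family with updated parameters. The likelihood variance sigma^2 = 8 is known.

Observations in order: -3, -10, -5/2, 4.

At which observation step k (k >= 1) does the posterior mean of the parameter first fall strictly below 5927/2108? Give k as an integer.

obs 1: x=-3 → posterior Normal(69/17, 88/51)
obs 2: x=-10 → posterior Normal(97/62, 44/31)
obs 3: x=-5/2 → posterior Normal(139/146, 88/73)
obs 4: x=4 → posterior Normal(227/168, 22/21)

k = 2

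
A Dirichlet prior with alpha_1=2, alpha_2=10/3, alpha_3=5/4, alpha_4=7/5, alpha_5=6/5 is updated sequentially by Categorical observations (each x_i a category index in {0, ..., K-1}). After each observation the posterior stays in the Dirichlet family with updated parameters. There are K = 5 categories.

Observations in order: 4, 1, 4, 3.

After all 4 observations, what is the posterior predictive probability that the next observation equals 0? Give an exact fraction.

obs 1: x=4 → posterior Dirichlet(2, 10/3, 5/4, 7/5, 11/5)
obs 2: x=1 → posterior Dirichlet(2, 13/3, 5/4, 7/5, 11/5)
obs 3: x=4 → posterior Dirichlet(2, 13/3, 5/4, 7/5, 16/5)
obs 4: x=3 → posterior Dirichlet(2, 13/3, 5/4, 12/5, 16/5)

120/791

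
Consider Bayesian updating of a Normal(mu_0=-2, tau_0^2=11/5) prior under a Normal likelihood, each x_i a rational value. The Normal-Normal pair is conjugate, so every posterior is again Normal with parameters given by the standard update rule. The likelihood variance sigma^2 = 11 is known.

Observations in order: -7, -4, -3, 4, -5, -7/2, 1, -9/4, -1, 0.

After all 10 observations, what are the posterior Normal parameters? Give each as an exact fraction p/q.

mu_0=-41/20, tau_0^2=11/15

obs 1: x=-7 → posterior Normal(-17/6, 11/6)
obs 2: x=-4 → posterior Normal(-3, 11/7)
obs 3: x=-3 → posterior Normal(-3, 11/8)
obs 4: x=4 → posterior Normal(-20/9, 11/9)
obs 5: x=-5 → posterior Normal(-5/2, 11/10)
obs 6: x=-7/2 → posterior Normal(-57/22, 1)
obs 7: x=1 → posterior Normal(-55/24, 11/12)
obs 8: x=-9/4 → posterior Normal(-119/52, 11/13)
obs 9: x=-1 → posterior Normal(-123/56, 11/14)
obs 10: x=0 → posterior Normal(-41/20, 11/15)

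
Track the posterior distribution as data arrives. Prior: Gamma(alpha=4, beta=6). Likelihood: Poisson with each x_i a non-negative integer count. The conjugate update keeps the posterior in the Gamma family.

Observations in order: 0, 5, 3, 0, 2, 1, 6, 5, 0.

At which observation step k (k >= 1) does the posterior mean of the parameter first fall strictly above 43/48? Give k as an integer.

k = 2

obs 1: x=0 → posterior Gamma(4, 7)
obs 2: x=5 → posterior Gamma(9, 8)
obs 3: x=3 → posterior Gamma(12, 9)
obs 4: x=0 → posterior Gamma(12, 10)
obs 5: x=2 → posterior Gamma(14, 11)
obs 6: x=1 → posterior Gamma(15, 12)
obs 7: x=6 → posterior Gamma(21, 13)
obs 8: x=5 → posterior Gamma(26, 14)
obs 9: x=0 → posterior Gamma(26, 15)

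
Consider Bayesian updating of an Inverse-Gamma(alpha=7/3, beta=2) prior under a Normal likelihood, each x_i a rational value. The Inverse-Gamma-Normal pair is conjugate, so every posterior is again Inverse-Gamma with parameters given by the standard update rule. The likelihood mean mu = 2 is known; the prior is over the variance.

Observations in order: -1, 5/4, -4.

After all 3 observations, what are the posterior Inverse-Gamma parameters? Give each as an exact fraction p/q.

obs 1: x=-1 → posterior Inverse-Gamma(17/6, 13/2)
obs 2: x=5/4 → posterior Inverse-Gamma(10/3, 217/32)
obs 3: x=-4 → posterior Inverse-Gamma(23/6, 793/32)

alpha=23/6, beta=793/32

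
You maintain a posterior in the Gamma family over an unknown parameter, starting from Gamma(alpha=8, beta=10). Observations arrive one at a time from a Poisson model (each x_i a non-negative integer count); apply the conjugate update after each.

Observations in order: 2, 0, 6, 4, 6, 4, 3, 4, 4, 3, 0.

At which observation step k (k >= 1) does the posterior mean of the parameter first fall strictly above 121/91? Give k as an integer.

obs 1: x=2 → posterior Gamma(10, 11)
obs 2: x=0 → posterior Gamma(10, 12)
obs 3: x=6 → posterior Gamma(16, 13)
obs 4: x=4 → posterior Gamma(20, 14)
obs 5: x=6 → posterior Gamma(26, 15)
obs 6: x=4 → posterior Gamma(30, 16)
obs 7: x=3 → posterior Gamma(33, 17)
obs 8: x=4 → posterior Gamma(37, 18)
obs 9: x=4 → posterior Gamma(41, 19)
obs 10: x=3 → posterior Gamma(44, 20)
obs 11: x=0 → posterior Gamma(44, 21)

k = 4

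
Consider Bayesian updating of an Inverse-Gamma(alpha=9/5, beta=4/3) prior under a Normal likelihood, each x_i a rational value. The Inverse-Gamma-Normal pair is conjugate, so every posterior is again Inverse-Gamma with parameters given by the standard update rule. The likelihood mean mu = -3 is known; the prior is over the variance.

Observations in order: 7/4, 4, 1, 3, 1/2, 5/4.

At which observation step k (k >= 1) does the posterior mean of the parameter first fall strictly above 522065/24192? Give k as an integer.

obs 1: x=7/4 → posterior Inverse-Gamma(23/10, 1211/96)
obs 2: x=4 → posterior Inverse-Gamma(14/5, 3563/96)
obs 3: x=1 → posterior Inverse-Gamma(33/10, 4331/96)
obs 4: x=3 → posterior Inverse-Gamma(19/5, 6059/96)
obs 5: x=1/2 → posterior Inverse-Gamma(43/10, 6647/96)
obs 6: x=5/4 → posterior Inverse-Gamma(24/5, 3757/48)

k = 4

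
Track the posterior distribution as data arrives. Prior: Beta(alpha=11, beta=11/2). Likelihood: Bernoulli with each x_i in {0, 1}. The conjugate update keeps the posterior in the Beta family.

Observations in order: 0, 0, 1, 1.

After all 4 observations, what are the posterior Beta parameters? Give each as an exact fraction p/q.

obs 1: x=0 → posterior Beta(11, 13/2)
obs 2: x=0 → posterior Beta(11, 15/2)
obs 3: x=1 → posterior Beta(12, 15/2)
obs 4: x=1 → posterior Beta(13, 15/2)

alpha=13, beta=15/2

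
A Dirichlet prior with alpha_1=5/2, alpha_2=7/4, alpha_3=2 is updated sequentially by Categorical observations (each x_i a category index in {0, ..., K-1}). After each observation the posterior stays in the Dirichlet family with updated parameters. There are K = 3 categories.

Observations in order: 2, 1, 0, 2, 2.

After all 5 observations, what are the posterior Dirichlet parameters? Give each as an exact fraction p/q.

alpha_1=7/2, alpha_2=11/4, alpha_3=5

obs 1: x=2 → posterior Dirichlet(5/2, 7/4, 3)
obs 2: x=1 → posterior Dirichlet(5/2, 11/4, 3)
obs 3: x=0 → posterior Dirichlet(7/2, 11/4, 3)
obs 4: x=2 → posterior Dirichlet(7/2, 11/4, 4)
obs 5: x=2 → posterior Dirichlet(7/2, 11/4, 5)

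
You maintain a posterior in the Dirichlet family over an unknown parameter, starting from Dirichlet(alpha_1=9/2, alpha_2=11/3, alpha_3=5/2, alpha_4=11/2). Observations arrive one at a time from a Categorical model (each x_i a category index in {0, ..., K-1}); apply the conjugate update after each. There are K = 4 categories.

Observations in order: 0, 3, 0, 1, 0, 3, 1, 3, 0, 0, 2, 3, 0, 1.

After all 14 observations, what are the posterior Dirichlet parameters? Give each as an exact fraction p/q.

alpha_1=21/2, alpha_2=20/3, alpha_3=7/2, alpha_4=19/2

obs 1: x=0 → posterior Dirichlet(11/2, 11/3, 5/2, 11/2)
obs 2: x=3 → posterior Dirichlet(11/2, 11/3, 5/2, 13/2)
obs 3: x=0 → posterior Dirichlet(13/2, 11/3, 5/2, 13/2)
obs 4: x=1 → posterior Dirichlet(13/2, 14/3, 5/2, 13/2)
obs 5: x=0 → posterior Dirichlet(15/2, 14/3, 5/2, 13/2)
obs 6: x=3 → posterior Dirichlet(15/2, 14/3, 5/2, 15/2)
obs 7: x=1 → posterior Dirichlet(15/2, 17/3, 5/2, 15/2)
obs 8: x=3 → posterior Dirichlet(15/2, 17/3, 5/2, 17/2)
obs 9: x=0 → posterior Dirichlet(17/2, 17/3, 5/2, 17/2)
obs 10: x=0 → posterior Dirichlet(19/2, 17/3, 5/2, 17/2)
obs 11: x=2 → posterior Dirichlet(19/2, 17/3, 7/2, 17/2)
obs 12: x=3 → posterior Dirichlet(19/2, 17/3, 7/2, 19/2)
obs 13: x=0 → posterior Dirichlet(21/2, 17/3, 7/2, 19/2)
obs 14: x=1 → posterior Dirichlet(21/2, 20/3, 7/2, 19/2)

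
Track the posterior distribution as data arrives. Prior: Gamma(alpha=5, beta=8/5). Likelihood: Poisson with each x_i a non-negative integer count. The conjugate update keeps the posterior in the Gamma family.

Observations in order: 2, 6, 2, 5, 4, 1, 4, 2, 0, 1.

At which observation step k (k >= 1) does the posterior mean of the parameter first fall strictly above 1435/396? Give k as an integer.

k = 5

obs 1: x=2 → posterior Gamma(7, 13/5)
obs 2: x=6 → posterior Gamma(13, 18/5)
obs 3: x=2 → posterior Gamma(15, 23/5)
obs 4: x=5 → posterior Gamma(20, 28/5)
obs 5: x=4 → posterior Gamma(24, 33/5)
obs 6: x=1 → posterior Gamma(25, 38/5)
obs 7: x=4 → posterior Gamma(29, 43/5)
obs 8: x=2 → posterior Gamma(31, 48/5)
obs 9: x=0 → posterior Gamma(31, 53/5)
obs 10: x=1 → posterior Gamma(32, 58/5)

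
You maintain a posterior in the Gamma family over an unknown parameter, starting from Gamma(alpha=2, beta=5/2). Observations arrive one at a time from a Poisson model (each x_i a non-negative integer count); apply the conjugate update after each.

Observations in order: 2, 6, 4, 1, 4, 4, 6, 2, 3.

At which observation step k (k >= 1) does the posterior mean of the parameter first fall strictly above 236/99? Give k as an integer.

k = 3

obs 1: x=2 → posterior Gamma(4, 7/2)
obs 2: x=6 → posterior Gamma(10, 9/2)
obs 3: x=4 → posterior Gamma(14, 11/2)
obs 4: x=1 → posterior Gamma(15, 13/2)
obs 5: x=4 → posterior Gamma(19, 15/2)
obs 6: x=4 → posterior Gamma(23, 17/2)
obs 7: x=6 → posterior Gamma(29, 19/2)
obs 8: x=2 → posterior Gamma(31, 21/2)
obs 9: x=3 → posterior Gamma(34, 23/2)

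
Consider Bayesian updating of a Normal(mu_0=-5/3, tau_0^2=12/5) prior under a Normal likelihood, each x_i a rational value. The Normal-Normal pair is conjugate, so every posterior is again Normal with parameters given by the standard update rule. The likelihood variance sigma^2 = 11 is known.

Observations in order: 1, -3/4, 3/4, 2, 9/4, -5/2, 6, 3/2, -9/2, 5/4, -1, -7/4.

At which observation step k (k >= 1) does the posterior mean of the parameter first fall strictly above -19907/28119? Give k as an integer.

obs 1: x=1 → posterior Normal(-239/201, 132/67)
obs 2: x=-3/4 → posterior Normal(-266/237, 132/79)
obs 3: x=3/4 → posterior Normal(-239/273, 132/91)
obs 4: x=2 → posterior Normal(-167/309, 132/103)
obs 5: x=9/4 → posterior Normal(-86/345, 132/115)
obs 6: x=-5/2 → posterior Normal(-176/381, 132/127)
obs 7: x=6 → posterior Normal(40/417, 132/139)
obs 8: x=3/2 → posterior Normal(94/453, 132/151)
obs 9: x=-9/2 → posterior Normal(-68/489, 132/163)
obs 10: x=5/4 → posterior Normal(-23/525, 132/175)
obs 11: x=-1 → posterior Normal(-59/561, 12/17)
obs 12: x=-7/4 → posterior Normal(-122/597, 132/199)

k = 4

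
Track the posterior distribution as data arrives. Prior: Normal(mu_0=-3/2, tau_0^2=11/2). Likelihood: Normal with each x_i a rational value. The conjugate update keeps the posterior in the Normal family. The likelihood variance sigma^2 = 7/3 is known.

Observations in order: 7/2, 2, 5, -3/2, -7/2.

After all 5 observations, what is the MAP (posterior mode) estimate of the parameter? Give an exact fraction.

obs 1: x=7/2 → posterior Normal(189/94, 77/47)
obs 2: x=2 → posterior Normal(321/160, 77/80)
obs 3: x=5 → posterior Normal(651/226, 77/113)
obs 4: x=-3/2 → posterior Normal(138/73, 77/146)
obs 5: x=-7/2 → posterior Normal(321/358, 77/179)

321/358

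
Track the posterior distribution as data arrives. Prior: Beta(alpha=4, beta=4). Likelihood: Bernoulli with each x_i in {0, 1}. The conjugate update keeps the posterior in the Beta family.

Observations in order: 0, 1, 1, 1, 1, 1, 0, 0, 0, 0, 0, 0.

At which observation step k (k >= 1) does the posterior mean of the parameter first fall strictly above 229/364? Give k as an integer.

k = 6

obs 1: x=0 → posterior Beta(4, 5)
obs 2: x=1 → posterior Beta(5, 5)
obs 3: x=1 → posterior Beta(6, 5)
obs 4: x=1 → posterior Beta(7, 5)
obs 5: x=1 → posterior Beta(8, 5)
obs 6: x=1 → posterior Beta(9, 5)
obs 7: x=0 → posterior Beta(9, 6)
obs 8: x=0 → posterior Beta(9, 7)
obs 9: x=0 → posterior Beta(9, 8)
obs 10: x=0 → posterior Beta(9, 9)
obs 11: x=0 → posterior Beta(9, 10)
obs 12: x=0 → posterior Beta(9, 11)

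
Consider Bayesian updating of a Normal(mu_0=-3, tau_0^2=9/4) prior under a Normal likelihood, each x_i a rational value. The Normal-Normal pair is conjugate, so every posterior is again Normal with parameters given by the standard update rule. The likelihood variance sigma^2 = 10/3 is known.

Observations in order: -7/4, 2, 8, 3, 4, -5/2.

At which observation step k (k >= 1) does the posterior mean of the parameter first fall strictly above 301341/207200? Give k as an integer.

obs 1: x=-7/4 → posterior Normal(-669/268, 90/67)
obs 2: x=2 → posterior Normal(-453/376, 45/47)
obs 3: x=8 → posterior Normal(411/484, 90/121)
obs 4: x=3 → posterior Normal(735/592, 45/74)
obs 5: x=4 → posterior Normal(1167/700, 18/35)
obs 6: x=-5/2 → posterior Normal(897/808, 45/101)

k = 5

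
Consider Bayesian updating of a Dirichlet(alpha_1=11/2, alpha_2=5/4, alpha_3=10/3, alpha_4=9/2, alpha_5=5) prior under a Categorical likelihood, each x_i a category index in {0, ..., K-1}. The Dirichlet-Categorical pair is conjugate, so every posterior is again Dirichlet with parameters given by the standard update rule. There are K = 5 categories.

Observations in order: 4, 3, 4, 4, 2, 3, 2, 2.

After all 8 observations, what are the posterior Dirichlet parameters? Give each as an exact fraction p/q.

obs 1: x=4 → posterior Dirichlet(11/2, 5/4, 10/3, 9/2, 6)
obs 2: x=3 → posterior Dirichlet(11/2, 5/4, 10/3, 11/2, 6)
obs 3: x=4 → posterior Dirichlet(11/2, 5/4, 10/3, 11/2, 7)
obs 4: x=4 → posterior Dirichlet(11/2, 5/4, 10/3, 11/2, 8)
obs 5: x=2 → posterior Dirichlet(11/2, 5/4, 13/3, 11/2, 8)
obs 6: x=3 → posterior Dirichlet(11/2, 5/4, 13/3, 13/2, 8)
obs 7: x=2 → posterior Dirichlet(11/2, 5/4, 16/3, 13/2, 8)
obs 8: x=2 → posterior Dirichlet(11/2, 5/4, 19/3, 13/2, 8)

alpha_1=11/2, alpha_2=5/4, alpha_3=19/3, alpha_4=13/2, alpha_5=8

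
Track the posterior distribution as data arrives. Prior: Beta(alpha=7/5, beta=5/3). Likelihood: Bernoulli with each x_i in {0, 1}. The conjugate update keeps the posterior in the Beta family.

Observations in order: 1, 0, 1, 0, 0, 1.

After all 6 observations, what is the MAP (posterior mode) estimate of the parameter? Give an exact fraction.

51/106

obs 1: x=1 → posterior Beta(12/5, 5/3)
obs 2: x=0 → posterior Beta(12/5, 8/3)
obs 3: x=1 → posterior Beta(17/5, 8/3)
obs 4: x=0 → posterior Beta(17/5, 11/3)
obs 5: x=0 → posterior Beta(17/5, 14/3)
obs 6: x=1 → posterior Beta(22/5, 14/3)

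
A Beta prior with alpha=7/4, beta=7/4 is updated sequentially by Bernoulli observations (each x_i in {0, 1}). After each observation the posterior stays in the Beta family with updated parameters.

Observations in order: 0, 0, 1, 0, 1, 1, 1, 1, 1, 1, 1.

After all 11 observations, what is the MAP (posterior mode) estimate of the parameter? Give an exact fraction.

7/10

obs 1: x=0 → posterior Beta(7/4, 11/4)
obs 2: x=0 → posterior Beta(7/4, 15/4)
obs 3: x=1 → posterior Beta(11/4, 15/4)
obs 4: x=0 → posterior Beta(11/4, 19/4)
obs 5: x=1 → posterior Beta(15/4, 19/4)
obs 6: x=1 → posterior Beta(19/4, 19/4)
obs 7: x=1 → posterior Beta(23/4, 19/4)
obs 8: x=1 → posterior Beta(27/4, 19/4)
obs 9: x=1 → posterior Beta(31/4, 19/4)
obs 10: x=1 → posterior Beta(35/4, 19/4)
obs 11: x=1 → posterior Beta(39/4, 19/4)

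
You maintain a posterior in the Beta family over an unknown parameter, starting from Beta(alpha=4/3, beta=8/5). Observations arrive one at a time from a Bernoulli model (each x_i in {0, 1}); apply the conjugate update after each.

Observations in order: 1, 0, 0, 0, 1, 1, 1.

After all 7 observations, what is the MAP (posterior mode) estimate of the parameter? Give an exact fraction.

obs 1: x=1 → posterior Beta(7/3, 8/5)
obs 2: x=0 → posterior Beta(7/3, 13/5)
obs 3: x=0 → posterior Beta(7/3, 18/5)
obs 4: x=0 → posterior Beta(7/3, 23/5)
obs 5: x=1 → posterior Beta(10/3, 23/5)
obs 6: x=1 → posterior Beta(13/3, 23/5)
obs 7: x=1 → posterior Beta(16/3, 23/5)

65/119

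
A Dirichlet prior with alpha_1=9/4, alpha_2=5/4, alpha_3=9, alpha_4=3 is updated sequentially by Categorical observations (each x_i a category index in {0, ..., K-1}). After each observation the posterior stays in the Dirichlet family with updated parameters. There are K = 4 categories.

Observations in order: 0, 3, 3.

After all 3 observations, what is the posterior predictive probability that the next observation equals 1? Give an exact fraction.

5/74

obs 1: x=0 → posterior Dirichlet(13/4, 5/4, 9, 3)
obs 2: x=3 → posterior Dirichlet(13/4, 5/4, 9, 4)
obs 3: x=3 → posterior Dirichlet(13/4, 5/4, 9, 5)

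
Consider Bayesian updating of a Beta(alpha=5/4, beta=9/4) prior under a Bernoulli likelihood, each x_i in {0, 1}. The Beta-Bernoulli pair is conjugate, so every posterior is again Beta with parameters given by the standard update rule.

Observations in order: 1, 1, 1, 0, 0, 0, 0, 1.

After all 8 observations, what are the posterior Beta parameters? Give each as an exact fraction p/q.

alpha=21/4, beta=25/4

obs 1: x=1 → posterior Beta(9/4, 9/4)
obs 2: x=1 → posterior Beta(13/4, 9/4)
obs 3: x=1 → posterior Beta(17/4, 9/4)
obs 4: x=0 → posterior Beta(17/4, 13/4)
obs 5: x=0 → posterior Beta(17/4, 17/4)
obs 6: x=0 → posterior Beta(17/4, 21/4)
obs 7: x=0 → posterior Beta(17/4, 25/4)
obs 8: x=1 → posterior Beta(21/4, 25/4)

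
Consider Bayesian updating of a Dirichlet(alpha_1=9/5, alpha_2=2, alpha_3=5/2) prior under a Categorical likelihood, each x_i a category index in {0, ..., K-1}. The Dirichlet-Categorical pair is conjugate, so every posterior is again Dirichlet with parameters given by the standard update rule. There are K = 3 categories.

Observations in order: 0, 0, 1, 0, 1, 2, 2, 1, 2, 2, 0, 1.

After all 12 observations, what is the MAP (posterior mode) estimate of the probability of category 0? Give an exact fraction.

16/51

obs 1: x=0 → posterior Dirichlet(14/5, 2, 5/2)
obs 2: x=0 → posterior Dirichlet(19/5, 2, 5/2)
obs 3: x=1 → posterior Dirichlet(19/5, 3, 5/2)
obs 4: x=0 → posterior Dirichlet(24/5, 3, 5/2)
obs 5: x=1 → posterior Dirichlet(24/5, 4, 5/2)
obs 6: x=2 → posterior Dirichlet(24/5, 4, 7/2)
obs 7: x=2 → posterior Dirichlet(24/5, 4, 9/2)
obs 8: x=1 → posterior Dirichlet(24/5, 5, 9/2)
obs 9: x=2 → posterior Dirichlet(24/5, 5, 11/2)
obs 10: x=2 → posterior Dirichlet(24/5, 5, 13/2)
obs 11: x=0 → posterior Dirichlet(29/5, 5, 13/2)
obs 12: x=1 → posterior Dirichlet(29/5, 6, 13/2)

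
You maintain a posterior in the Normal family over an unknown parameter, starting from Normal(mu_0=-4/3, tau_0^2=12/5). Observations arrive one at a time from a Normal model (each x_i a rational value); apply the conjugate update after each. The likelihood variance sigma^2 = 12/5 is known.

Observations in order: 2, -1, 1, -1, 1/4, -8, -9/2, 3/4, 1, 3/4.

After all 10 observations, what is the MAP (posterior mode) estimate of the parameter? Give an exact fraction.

-11/12

obs 1: x=2 → posterior Normal(1/3, 6/5)
obs 2: x=-1 → posterior Normal(-1/9, 4/5)
obs 3: x=1 → posterior Normal(1/6, 3/5)
obs 4: x=-1 → posterior Normal(-1/15, 12/25)
obs 5: x=1/4 → posterior Normal(-1/72, 2/5)
obs 6: x=-8 → posterior Normal(-97/84, 12/35)
obs 7: x=-9/2 → posterior Normal(-151/96, 3/10)
obs 8: x=3/4 → posterior Normal(-71/54, 4/15)
obs 9: x=1 → posterior Normal(-13/12, 6/25)
obs 10: x=3/4 → posterior Normal(-11/12, 12/55)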